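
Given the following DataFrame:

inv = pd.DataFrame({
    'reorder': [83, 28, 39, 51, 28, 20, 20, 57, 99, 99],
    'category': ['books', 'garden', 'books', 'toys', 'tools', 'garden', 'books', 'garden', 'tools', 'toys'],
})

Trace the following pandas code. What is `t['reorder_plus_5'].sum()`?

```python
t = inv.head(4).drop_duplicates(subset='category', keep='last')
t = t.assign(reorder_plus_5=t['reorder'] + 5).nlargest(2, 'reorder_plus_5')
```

take first 4 rows:
   reorder category
0       83    books
1       28   garden
2       39    books
3       51     toys
drop duplicate category (keep=last):
   reorder category
1       28   garden
2       39    books
3       51     toys
add column reorder_plus_5 = t['reorder'] + 5:
   reorder category  reorder_plus_5
1       28   garden              33
2       39    books              44
3       51     toys              56
take 2 rows with largest reorder_plus_5:
   reorder category  reorder_plus_5
3       51     toys              56
2       39    books              44

100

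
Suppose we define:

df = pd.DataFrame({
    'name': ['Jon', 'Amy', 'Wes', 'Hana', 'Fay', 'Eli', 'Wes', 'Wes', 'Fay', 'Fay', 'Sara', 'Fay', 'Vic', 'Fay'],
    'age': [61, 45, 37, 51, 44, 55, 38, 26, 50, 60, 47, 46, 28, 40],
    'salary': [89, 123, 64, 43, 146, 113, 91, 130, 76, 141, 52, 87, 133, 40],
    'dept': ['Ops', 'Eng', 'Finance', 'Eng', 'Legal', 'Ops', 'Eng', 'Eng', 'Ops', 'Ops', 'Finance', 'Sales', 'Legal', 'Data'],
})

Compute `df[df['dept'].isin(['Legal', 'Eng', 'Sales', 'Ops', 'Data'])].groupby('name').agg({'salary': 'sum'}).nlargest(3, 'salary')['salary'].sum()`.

844

filter rows where dept in ['Legal', 'Eng', 'Sales', 'Ops', 'Data']:
    name  age  salary   dept
0    Jon   61      89    Ops
1    Amy   45     123    Eng
3   Hana   51      43    Eng
4    Fay   44     146  Legal
5    Eli   55     113    Ops
6    Wes   38      91    Eng
7    Wes   26     130    Eng
8    Fay   50      76    Ops
9    Fay   60     141    Ops
11   Fay   46      87  Sales
12   Vic   28     133  Legal
13   Fay   40      40   Data
group by name, sum of salary:
      salary
name        
Amy      123
Eli      113
Fay      490
Hana      43
Jon       89
Vic      133
Wes      221
take 3 rows with largest salary:
      salary
name        
Fay      490
Wes      221
Vic      133
Hence 844.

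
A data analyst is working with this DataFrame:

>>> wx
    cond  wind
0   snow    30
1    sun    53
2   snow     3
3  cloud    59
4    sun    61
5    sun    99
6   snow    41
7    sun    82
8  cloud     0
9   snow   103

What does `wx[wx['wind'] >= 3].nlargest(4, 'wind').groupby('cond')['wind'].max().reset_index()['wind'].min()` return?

filter rows where wind >= 3:
    cond  wind
0   snow    30
1    sun    53
2   snow     3
3  cloud    59
4    sun    61
5    sun    99
6   snow    41
7    sun    82
9   snow   103
take 4 rows with largest wind:
   cond  wind
9  snow   103
5   sun    99
7   sun    82
4   sun    61
group by cond, max of wind:
cond
snow    103
sun      99
Name: wind, dtype: int64
reset_index():
   cond  wind
0  snow   103
1   sun    99
Reading off the min of column 'wind', we get 99.

99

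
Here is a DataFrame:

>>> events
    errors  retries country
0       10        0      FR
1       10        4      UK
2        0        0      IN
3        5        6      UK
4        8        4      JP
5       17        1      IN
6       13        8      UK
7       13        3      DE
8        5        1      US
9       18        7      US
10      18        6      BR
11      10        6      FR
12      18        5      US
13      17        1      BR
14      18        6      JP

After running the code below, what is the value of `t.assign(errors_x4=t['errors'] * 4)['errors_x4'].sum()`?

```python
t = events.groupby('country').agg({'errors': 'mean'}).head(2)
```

122.0

group by country, mean of errors:
            errors
country           
BR       17.500000
DE       13.000000
FR       10.000000
IN        8.500000
JP       13.000000
UK        9.333333
US       13.666667
take first 2 rows:
         errors
country        
BR         17.5
DE         13.0
add column errors_x4 = t['errors'] * 4:
         errors  errors_x4
country                   
BR         17.5       70.0
DE         13.0       52.0
So sum() = 122.0.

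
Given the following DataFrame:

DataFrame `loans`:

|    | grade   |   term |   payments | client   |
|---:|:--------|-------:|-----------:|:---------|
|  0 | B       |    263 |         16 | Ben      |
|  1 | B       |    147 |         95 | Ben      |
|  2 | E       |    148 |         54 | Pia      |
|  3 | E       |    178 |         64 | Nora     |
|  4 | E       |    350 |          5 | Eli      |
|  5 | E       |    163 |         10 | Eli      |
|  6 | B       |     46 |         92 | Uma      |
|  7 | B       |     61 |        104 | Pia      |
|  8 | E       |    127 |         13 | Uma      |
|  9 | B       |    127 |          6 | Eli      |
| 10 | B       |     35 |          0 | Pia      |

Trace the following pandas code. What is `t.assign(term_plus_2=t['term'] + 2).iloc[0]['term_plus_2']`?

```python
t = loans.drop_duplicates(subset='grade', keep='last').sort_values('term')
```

drop duplicate grade (keep=last):
   grade  term  payments client
8      E   127        13    Uma
10     B    35         0    Pia
sort by term:
   grade  term  payments client
10     B    35         0    Pia
8      E   127        13    Uma
add column term_plus_2 = t['term'] + 2:
   grade  term  payments client  term_plus_2
10     B    35         0    Pia           37
8      E   127        13    Uma          129

37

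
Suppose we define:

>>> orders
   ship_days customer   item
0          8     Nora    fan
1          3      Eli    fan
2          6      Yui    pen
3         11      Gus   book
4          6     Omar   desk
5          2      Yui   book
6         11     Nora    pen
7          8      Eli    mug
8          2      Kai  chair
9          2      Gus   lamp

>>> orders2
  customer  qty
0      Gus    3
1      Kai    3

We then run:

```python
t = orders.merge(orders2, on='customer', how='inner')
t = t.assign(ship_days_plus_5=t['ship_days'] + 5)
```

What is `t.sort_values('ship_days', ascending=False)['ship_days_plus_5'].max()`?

16

merge on 'customer' (how='inner') → 3 rows:
   ship_days customer   item  qty
0         11      Gus   book    3
1          2      Kai  chair    3
2          2      Gus   lamp    3
add column ship_days_plus_5 = t['ship_days'] + 5:
   ship_days customer   item  qty  ship_days_plus_5
0         11      Gus   book    3                16
1          2      Kai  chair    3                 7
2          2      Gus   lamp    3                 7
sort by ship_days descending:
   ship_days customer   item  qty  ship_days_plus_5
0         11      Gus   book    3                16
1          2      Kai  chair    3                 7
2          2      Gus   lamp    3                 7
max of column 'ship_days_plus_5' → 16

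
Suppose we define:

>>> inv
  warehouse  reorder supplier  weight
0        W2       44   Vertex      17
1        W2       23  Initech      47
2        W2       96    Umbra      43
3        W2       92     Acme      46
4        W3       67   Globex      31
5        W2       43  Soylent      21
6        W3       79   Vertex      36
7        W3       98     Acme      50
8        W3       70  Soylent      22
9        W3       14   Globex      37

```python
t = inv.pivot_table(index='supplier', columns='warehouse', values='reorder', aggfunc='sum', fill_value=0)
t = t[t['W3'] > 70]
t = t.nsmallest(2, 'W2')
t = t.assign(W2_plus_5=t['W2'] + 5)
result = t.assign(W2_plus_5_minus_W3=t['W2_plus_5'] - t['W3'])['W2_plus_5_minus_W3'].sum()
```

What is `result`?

-106

pivot: rows=supplier, cols=warehouse, sum(reorder):
warehouse  W2  W3
supplier         
Acme       92  98
Globex      0  81
Initech    23   0
Soylent    43  70
Umbra      96   0
Vertex     44  79
filter rows where W3 > 70:
warehouse  W2  W3
supplier         
Acme       92  98
Globex      0  81
Vertex     44  79
take 2 rows with smallest W2:
warehouse  W2  W3
supplier         
Globex      0  81
Vertex     44  79
add column W2_plus_5 = t['W2'] + 5:
warehouse  W2  W3  W2_plus_5
supplier                    
Globex      0  81          5
Vertex     44  79         49
add column W2_plus_5_minus_W3 = t['W2_plus_5'] - t['W3']:
warehouse  W2  W3  W2_plus_5  W2_plus_5_minus_W3
supplier                                        
Globex      0  81          5                 -76
Vertex     44  79         49                 -30
So sum() = -106.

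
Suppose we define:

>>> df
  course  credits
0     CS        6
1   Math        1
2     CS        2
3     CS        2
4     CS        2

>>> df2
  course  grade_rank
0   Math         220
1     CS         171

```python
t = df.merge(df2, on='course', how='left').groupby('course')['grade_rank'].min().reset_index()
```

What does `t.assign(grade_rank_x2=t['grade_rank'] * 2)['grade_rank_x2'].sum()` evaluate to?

782

merge on 'course' (how='left') → 5 rows:
  course  credits  grade_rank
0     CS        6         171
1   Math        1         220
2     CS        2         171
3     CS        2         171
4     CS        2         171
group by course, min of grade_rank:
course
CS      171
Math    220
Name: grade_rank, dtype: int64
reset_index():
  course  grade_rank
0     CS         171
1   Math         220
add column grade_rank_x2 = t['grade_rank'] * 2:
  course  grade_rank  grade_rank_x2
0     CS         171            342
1   Math         220            440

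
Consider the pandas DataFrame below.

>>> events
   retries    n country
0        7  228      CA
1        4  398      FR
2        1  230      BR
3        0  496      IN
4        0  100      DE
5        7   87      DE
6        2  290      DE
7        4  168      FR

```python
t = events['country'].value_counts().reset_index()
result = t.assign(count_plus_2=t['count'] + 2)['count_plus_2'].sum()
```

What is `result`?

value_counts of country:
country
DE    3
FR    2
CA    1
BR    1
IN    1
Name: count, dtype: int64
reset_index():
  country  count
0      DE      3
1      FR      2
2      CA      1
3      BR      1
4      IN      1
add column count_plus_2 = t['count'] + 2:
  country  count  count_plus_2
0      DE      3             5
1      FR      2             4
2      CA      1             3
3      BR      1             3
4      IN      1             3

18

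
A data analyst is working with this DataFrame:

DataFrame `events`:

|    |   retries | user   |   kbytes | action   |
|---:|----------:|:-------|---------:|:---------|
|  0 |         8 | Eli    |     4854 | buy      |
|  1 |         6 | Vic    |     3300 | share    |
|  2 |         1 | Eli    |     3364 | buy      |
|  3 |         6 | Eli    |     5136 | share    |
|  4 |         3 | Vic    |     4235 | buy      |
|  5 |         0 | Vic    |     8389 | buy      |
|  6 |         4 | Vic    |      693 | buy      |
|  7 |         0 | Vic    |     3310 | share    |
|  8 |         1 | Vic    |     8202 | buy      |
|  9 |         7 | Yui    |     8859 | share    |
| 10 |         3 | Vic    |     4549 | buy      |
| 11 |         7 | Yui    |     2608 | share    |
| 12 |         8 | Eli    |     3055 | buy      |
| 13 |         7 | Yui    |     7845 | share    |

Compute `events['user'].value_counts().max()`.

7

value_counts of user:
user
Vic    7
Eli    4
Yui    3
Name: count, dtype: int64
max of the resulting series → 7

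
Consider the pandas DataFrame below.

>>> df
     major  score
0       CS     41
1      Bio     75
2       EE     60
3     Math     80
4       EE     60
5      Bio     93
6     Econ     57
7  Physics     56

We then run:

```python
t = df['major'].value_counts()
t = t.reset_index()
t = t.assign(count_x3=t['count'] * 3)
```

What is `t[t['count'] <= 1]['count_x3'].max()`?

value_counts of major:
major
Bio        2
EE         2
CS         1
Math       1
Econ       1
Physics    1
Name: count, dtype: int64
reset_index():
     major  count
0      Bio      2
1       EE      2
2       CS      1
3     Math      1
4     Econ      1
5  Physics      1
add column count_x3 = t['count'] * 3:
     major  count  count_x3
0      Bio      2         6
1       EE      2         6
2       CS      1         3
3     Math      1         3
4     Econ      1         3
5  Physics      1         3
filter rows where count <= 1:
     major  count  count_x3
2       CS      1         3
3     Math      1         3
4     Econ      1         3
5  Physics      1         3
Then the max of column 'count_x3': 3

3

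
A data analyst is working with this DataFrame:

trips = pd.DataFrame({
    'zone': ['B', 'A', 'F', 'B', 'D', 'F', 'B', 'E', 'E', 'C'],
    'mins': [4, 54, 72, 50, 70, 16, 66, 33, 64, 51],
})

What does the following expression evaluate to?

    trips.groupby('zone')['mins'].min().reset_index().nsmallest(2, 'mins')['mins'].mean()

10.0

group by zone, min of mins:
zone
A    54
B     4
C    51
D    70
E    33
F    16
Name: mins, dtype: int64
reset_index():
  zone  mins
0    A    54
1    B     4
2    C    51
3    D    70
4    E    33
5    F    16
take 2 rows with smallest mins:
  zone  mins
1    B     4
5    F    16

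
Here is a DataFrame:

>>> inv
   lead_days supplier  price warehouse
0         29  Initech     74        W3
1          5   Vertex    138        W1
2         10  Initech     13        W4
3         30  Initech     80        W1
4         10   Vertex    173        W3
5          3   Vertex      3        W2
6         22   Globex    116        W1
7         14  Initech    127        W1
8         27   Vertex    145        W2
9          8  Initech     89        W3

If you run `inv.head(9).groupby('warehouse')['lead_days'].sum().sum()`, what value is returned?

take first 9 rows:
   lead_days supplier  price warehouse
0         29  Initech     74        W3
1          5   Vertex    138        W1
2         10  Initech     13        W4
3         30  Initech     80        W1
4         10   Vertex    173        W3
5          3   Vertex      3        W2
6         22   Globex    116        W1
7         14  Initech    127        W1
8         27   Vertex    145        W2
group by warehouse, sum of lead_days:
warehouse
W1    71
W2    30
W3    39
W4    10
Name: lead_days, dtype: int64
Finally, sum of the resulting series = 150.

150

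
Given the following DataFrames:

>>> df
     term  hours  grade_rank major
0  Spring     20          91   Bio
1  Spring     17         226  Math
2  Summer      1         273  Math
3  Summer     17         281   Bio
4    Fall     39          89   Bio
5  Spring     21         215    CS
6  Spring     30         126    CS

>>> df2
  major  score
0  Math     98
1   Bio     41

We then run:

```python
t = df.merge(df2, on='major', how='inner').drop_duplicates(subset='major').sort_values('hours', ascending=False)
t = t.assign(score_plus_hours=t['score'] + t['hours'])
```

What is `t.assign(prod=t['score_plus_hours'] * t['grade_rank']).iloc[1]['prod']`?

merge on 'major' (how='inner') → 5 rows:
     term  hours  grade_rank major  score
0  Spring     20          91   Bio     41
1  Spring     17         226  Math     98
2  Summer      1         273  Math     98
3  Summer     17         281   Bio     41
4    Fall     39          89   Bio     41
drop duplicate major (keep=first):
     term  hours  grade_rank major  score
0  Spring     20          91   Bio     41
1  Spring     17         226  Math     98
sort by hours descending:
     term  hours  grade_rank major  score
0  Spring     20          91   Bio     41
1  Spring     17         226  Math     98
add column score_plus_hours = t['score'] + t['hours']:
     term  hours  grade_rank major  score  score_plus_hours
0  Spring     20          91   Bio     41                61
1  Spring     17         226  Math     98               115
add column prod = t['score_plus_hours'] * t['grade_rank']:
     term  hours  grade_rank major  score  score_plus_hours   prod
0  Spring     20          91   Bio     41                61   5551
1  Spring     17         226  Math     98               115  25990

25990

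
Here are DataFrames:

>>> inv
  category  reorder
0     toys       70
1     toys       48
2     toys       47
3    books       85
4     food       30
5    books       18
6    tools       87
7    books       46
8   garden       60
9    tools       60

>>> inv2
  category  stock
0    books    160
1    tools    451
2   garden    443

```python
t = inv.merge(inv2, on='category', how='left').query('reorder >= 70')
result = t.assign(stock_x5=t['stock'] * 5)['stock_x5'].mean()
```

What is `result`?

merge on 'category' (how='left') → 10 rows:
  category  reorder  stock
0     toys       70    NaN
1     toys       48    NaN
2     toys       47    NaN
3    books       85  160.0
4     food       30    NaN
5    books       18  160.0
6    tools       87  451.0
7    books       46  160.0
8   garden       60  443.0
9    tools       60  451.0
filter rows where reorder >= 70:
  category  reorder  stock
0     toys       70    NaN
3    books       85  160.0
6    tools       87  451.0
add column stock_x5 = t['stock'] * 5:
  category  reorder  stock  stock_x5
0     toys       70    NaN       NaN
3    books       85  160.0     800.0
6    tools       87  451.0    2255.0

1527.5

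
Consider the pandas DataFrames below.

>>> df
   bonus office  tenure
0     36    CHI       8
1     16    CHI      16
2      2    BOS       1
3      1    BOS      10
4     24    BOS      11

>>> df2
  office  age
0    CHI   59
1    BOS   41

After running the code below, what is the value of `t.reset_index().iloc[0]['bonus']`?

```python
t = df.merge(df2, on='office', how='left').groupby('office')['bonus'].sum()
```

27

merge on 'office' (how='left') → 5 rows:
   bonus office  tenure  age
0     36    CHI       8   59
1     16    CHI      16   59
2      2    BOS       1   41
3      1    BOS      10   41
4     24    BOS      11   41
group by office, sum of bonus:
office
BOS    27
CHI    52
Name: bonus, dtype: int64
reset_index():
  office  bonus
0    BOS     27
1    CHI     52
Hence 27.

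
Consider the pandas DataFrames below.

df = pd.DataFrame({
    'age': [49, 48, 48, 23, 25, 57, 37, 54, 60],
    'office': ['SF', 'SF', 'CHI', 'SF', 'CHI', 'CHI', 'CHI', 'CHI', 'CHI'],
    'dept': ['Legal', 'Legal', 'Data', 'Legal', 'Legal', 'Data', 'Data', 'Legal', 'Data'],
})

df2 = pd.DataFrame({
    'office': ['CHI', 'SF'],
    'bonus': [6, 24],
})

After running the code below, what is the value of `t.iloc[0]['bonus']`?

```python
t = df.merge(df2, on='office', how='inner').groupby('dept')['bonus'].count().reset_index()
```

merge on 'office' (how='inner') → 9 rows:
   age office   dept  bonus
0   49     SF  Legal     24
1   48     SF  Legal     24
2   48    CHI   Data      6
3   23     SF  Legal     24
4   25    CHI  Legal      6
5   57    CHI   Data      6
6   37    CHI   Data      6
7   54    CHI  Legal      6
8   60    CHI   Data      6
group by dept, count of bonus:
dept
Data     4
Legal    5
Name: bonus, dtype: int64
reset_index():
    dept  bonus
0   Data      4
1  Legal      5
Taking the value at position 0, column 'bonus' gives 4.

4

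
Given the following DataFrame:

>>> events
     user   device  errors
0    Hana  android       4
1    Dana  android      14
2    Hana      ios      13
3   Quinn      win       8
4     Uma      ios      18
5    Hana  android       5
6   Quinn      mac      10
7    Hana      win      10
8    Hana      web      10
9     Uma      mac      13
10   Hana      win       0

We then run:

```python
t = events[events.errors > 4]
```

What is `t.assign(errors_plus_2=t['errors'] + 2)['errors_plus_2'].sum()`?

filter rows where errors > 4:
    user   device  errors
1   Dana  android      14
2   Hana      ios      13
3  Quinn      win       8
4    Uma      ios      18
5   Hana  android       5
6  Quinn      mac      10
7   Hana      win      10
8   Hana      web      10
9    Uma      mac      13
add column errors_plus_2 = t['errors'] + 2:
    user   device  errors  errors_plus_2
1   Dana  android      14             16
2   Hana      ios      13             15
3  Quinn      win       8             10
4    Uma      ios      18             20
5   Hana  android       5              7
6  Quinn      mac      10             12
7   Hana      win      10             12
8   Hana      web      10             12
9    Uma      mac      13             15
Reading off the sum of column 'errors_plus_2', we get 119.

119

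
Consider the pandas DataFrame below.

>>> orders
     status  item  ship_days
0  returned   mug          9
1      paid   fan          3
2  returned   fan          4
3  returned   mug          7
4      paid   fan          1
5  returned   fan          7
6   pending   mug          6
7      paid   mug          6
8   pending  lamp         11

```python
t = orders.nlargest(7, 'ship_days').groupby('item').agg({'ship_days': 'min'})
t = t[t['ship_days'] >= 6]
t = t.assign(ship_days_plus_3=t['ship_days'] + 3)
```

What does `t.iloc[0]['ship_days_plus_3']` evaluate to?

14

take 7 rows with largest ship_days:
     status  item  ship_days
8   pending  lamp         11
0  returned   mug          9
3  returned   mug          7
5  returned   fan          7
6   pending   mug          6
7      paid   mug          6
2  returned   fan          4
group by item, min of ship_days:
      ship_days
item           
fan           4
lamp         11
mug           6
filter rows where ship_days >= 6:
      ship_days
item           
lamp         11
mug           6
add column ship_days_plus_3 = t['ship_days'] + 3:
      ship_days  ship_days_plus_3
item                             
lamp         11                14
mug           6                 9
The value at position 0, column 'ship_days_plus_3' is 14.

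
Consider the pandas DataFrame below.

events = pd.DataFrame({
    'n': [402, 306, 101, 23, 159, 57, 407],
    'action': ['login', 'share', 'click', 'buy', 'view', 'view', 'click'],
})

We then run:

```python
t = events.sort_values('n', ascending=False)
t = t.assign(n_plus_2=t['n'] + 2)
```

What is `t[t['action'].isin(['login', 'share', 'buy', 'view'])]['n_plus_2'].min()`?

sort by n descending:
     n action
6  407  click
0  402  login
1  306  share
4  159   view
2  101  click
5   57   view
3   23    buy
add column n_plus_2 = t['n'] + 2:
     n action  n_plus_2
6  407  click       409
0  402  login       404
1  306  share       308
4  159   view       161
2  101  click       103
5   57   view        59
3   23    buy        25
filter rows where action in ['login', 'share', 'buy', 'view']:
     n action  n_plus_2
0  402  login       404
1  306  share       308
4  159   view       161
5   57   view        59
3   23    buy        25

25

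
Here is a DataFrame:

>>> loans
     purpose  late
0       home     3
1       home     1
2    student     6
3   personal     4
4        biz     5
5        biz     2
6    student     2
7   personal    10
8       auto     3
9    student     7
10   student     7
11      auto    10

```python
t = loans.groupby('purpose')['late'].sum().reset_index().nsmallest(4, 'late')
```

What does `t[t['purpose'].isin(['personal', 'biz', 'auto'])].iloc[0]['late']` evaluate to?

group by purpose, sum of late:
purpose
auto        13
biz          7
home         4
personal    14
student     22
Name: late, dtype: int64
reset_index():
    purpose  late
0      auto    13
1       biz     7
2      home     4
3  personal    14
4   student    22
take 4 rows with smallest late:
    purpose  late
2      home     4
1       biz     7
0      auto    13
3  personal    14
filter rows where purpose in ['personal', 'biz', 'auto']:
    purpose  late
1       biz     7
0      auto    13
3  personal    14

7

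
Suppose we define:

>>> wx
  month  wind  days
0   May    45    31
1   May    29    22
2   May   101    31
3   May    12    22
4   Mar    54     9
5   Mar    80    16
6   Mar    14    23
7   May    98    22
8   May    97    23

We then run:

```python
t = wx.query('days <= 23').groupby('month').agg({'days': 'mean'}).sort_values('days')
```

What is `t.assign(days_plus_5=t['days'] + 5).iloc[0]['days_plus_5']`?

21.0

filter rows where days <= 23:
  month  wind  days
1   May    29    22
3   May    12    22
4   Mar    54     9
5   Mar    80    16
6   Mar    14    23
7   May    98    22
8   May    97    23
group by month, mean of days:
        days
month       
Mar    16.00
May    22.25
sort by days:
        days
month       
Mar    16.00
May    22.25
add column days_plus_5 = t['days'] + 5:
        days  days_plus_5
month                    
Mar    16.00        21.00
May    22.25        27.25
The value at position 0, column 'days_plus_5' is 21.0.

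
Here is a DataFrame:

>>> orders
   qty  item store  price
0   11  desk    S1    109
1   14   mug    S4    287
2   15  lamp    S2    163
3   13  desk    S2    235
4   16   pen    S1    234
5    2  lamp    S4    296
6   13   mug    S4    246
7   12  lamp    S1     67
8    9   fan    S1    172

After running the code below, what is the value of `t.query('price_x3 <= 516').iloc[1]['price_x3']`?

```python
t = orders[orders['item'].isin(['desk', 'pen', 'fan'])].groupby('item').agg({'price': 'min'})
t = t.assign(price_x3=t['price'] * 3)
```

filter rows where item in ['desk', 'pen', 'fan']:
   qty  item store  price
0   11  desk    S1    109
3   13  desk    S2    235
4   16   pen    S1    234
8    9   fan    S1    172
group by item, min of price:
      price
item       
desk    109
fan     172
pen     234
add column price_x3 = t['price'] * 3:
      price  price_x3
item                 
desk    109       327
fan     172       516
pen     234       702
filter rows where price_x3 <= 516:
      price  price_x3
item                 
desk    109       327
fan     172       516
value at position 1, column 'price_x3' → 516

516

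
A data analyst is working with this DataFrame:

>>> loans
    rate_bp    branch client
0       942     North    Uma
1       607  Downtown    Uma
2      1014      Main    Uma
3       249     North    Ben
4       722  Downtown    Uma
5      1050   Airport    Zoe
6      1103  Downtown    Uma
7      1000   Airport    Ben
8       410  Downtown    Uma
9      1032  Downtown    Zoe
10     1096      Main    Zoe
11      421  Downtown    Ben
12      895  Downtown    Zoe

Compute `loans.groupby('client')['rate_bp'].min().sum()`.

group by client, min of rate_bp:
client
Ben    249
Uma    410
Zoe    895
Name: rate_bp, dtype: int64
sum of the resulting series → 1554

1554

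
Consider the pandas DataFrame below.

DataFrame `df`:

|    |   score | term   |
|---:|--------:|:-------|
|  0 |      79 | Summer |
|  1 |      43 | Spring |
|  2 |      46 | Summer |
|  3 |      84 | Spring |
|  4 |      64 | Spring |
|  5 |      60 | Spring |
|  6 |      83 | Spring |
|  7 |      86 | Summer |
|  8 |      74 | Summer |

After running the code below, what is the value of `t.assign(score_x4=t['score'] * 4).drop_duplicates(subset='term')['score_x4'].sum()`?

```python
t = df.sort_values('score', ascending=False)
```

sort by score descending:
   score    term
7     86  Summer
3     84  Spring
6     83  Spring
0     79  Summer
8     74  Summer
4     64  Spring
5     60  Spring
2     46  Summer
1     43  Spring
add column score_x4 = t['score'] * 4:
   score    term  score_x4
7     86  Summer       344
3     84  Spring       336
6     83  Spring       332
0     79  Summer       316
8     74  Summer       296
4     64  Spring       256
5     60  Spring       240
2     46  Summer       184
1     43  Spring       172
drop duplicate term (keep=first):
   score    term  score_x4
7     86  Summer       344
3     84  Spring       336
Reading off the sum of column 'score_x4', we get 680.

680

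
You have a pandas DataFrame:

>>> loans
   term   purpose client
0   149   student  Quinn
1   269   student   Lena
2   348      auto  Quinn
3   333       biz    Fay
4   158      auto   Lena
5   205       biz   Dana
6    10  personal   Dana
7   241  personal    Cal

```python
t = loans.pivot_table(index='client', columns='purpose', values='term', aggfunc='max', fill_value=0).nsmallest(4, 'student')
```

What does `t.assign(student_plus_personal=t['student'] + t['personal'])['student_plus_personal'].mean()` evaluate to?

100.0

pivot: rows=client, cols=purpose, max(term):
purpose  auto  biz  personal  student
client                               
Cal         0    0       241        0
Dana        0  205        10        0
Fay         0  333         0        0
Lena      158    0         0      269
Quinn     348    0         0      149
take 4 rows with smallest student:
purpose  auto  biz  personal  student
client                               
Cal         0    0       241        0
Dana        0  205        10        0
Fay         0  333         0        0
Quinn     348    0         0      149
add column student_plus_personal = t['student'] + t['personal']:
purpose  auto  biz  personal  student  student_plus_personal
client                                                      
Cal         0    0       241        0                    241
Dana        0  205        10        0                     10
Fay         0  333         0        0                      0
Quinn     348    0         0      149                    149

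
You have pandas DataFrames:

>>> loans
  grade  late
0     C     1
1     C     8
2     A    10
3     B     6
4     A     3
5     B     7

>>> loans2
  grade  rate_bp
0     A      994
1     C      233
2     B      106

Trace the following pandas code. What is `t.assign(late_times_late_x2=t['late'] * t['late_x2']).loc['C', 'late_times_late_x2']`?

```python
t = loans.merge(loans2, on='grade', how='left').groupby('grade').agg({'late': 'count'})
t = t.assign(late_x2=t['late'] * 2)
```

merge on 'grade' (how='left') → 6 rows:
  grade  late  rate_bp
0     C     1      233
1     C     8      233
2     A    10      994
3     B     6      106
4     A     3      994
5     B     7      106
group by grade, count of late:
       late
grade      
A         2
B         2
C         2
add column late_x2 = t['late'] * 2:
       late  late_x2
grade               
A         2        4
B         2        4
C         2        4
add column late_times_late_x2 = t['late'] * t['late_x2']:
       late  late_x2  late_times_late_x2
grade                                   
A         2        4                   8
B         2        4                   8
C         2        4                   8

8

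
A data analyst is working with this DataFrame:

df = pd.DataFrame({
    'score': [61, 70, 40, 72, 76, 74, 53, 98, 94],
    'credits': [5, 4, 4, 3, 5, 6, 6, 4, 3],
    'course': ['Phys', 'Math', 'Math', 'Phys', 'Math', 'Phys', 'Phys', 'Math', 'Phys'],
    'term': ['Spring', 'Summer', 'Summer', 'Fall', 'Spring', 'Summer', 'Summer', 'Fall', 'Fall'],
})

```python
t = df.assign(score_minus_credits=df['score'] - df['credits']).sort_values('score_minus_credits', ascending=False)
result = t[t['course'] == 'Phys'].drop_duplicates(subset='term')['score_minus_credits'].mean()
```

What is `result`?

71.6666666667

add column score_minus_credits = df['score'] - df['credits']:
   score  credits course    term  score_minus_credits
0     61        5   Phys  Spring                   56
1     70        4   Math  Summer                   66
2     40        4   Math  Summer                   36
3     72        3   Phys    Fall                   69
4     76        5   Math  Spring                   71
5     74        6   Phys  Summer                   68
6     53        6   Phys  Summer                   47
7     98        4   Math    Fall                   94
8     94        3   Phys    Fall                   91
sort by score_minus_credits descending:
   score  credits course    term  score_minus_credits
7     98        4   Math    Fall                   94
8     94        3   Phys    Fall                   91
4     76        5   Math  Spring                   71
3     72        3   Phys    Fall                   69
5     74        6   Phys  Summer                   68
1     70        4   Math  Summer                   66
0     61        5   Phys  Spring                   56
6     53        6   Phys  Summer                   47
2     40        4   Math  Summer                   36
filter rows where course == 'Phys':
   score  credits course    term  score_minus_credits
8     94        3   Phys    Fall                   91
3     72        3   Phys    Fall                   69
5     74        6   Phys  Summer                   68
0     61        5   Phys  Spring                   56
6     53        6   Phys  Summer                   47
drop duplicate term (keep=first):
   score  credits course    term  score_minus_credits
8     94        3   Phys    Fall                   91
5     74        6   Phys  Summer                   68
0     61        5   Phys  Spring                   56
Finally, mean of column 'score_minus_credits' = 71.6666666667.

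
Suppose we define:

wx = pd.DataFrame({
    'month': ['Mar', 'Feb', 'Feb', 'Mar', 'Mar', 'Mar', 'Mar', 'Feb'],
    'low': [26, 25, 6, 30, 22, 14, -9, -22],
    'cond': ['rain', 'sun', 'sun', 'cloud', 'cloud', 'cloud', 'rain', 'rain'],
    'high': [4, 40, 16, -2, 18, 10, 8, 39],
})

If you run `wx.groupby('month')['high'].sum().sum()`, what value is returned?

133

group by month, sum of high:
month
Feb    95
Mar    38
Name: high, dtype: int64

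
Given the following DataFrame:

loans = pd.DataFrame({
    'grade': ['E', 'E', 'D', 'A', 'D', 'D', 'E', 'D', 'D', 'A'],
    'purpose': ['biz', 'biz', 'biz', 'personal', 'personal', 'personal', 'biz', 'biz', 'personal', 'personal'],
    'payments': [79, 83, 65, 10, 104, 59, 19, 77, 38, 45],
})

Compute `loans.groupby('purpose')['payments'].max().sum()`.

187

group by purpose, max of payments:
purpose
biz          83
personal    104
Name: payments, dtype: int64
Taking the sum of the resulting series gives 187.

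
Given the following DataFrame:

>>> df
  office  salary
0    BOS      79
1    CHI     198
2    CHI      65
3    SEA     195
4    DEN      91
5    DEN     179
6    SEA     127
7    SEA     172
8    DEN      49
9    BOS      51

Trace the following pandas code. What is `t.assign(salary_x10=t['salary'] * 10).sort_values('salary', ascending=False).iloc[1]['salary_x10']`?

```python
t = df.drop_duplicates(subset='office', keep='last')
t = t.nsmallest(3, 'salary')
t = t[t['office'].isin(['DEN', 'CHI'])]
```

490

drop duplicate office (keep=last):
  office  salary
2    CHI      65
7    SEA     172
8    DEN      49
9    BOS      51
take 3 rows with smallest salary:
  office  salary
8    DEN      49
9    BOS      51
2    CHI      65
filter rows where office in ['DEN', 'CHI']:
  office  salary
8    DEN      49
2    CHI      65
add column salary_x10 = t['salary'] * 10:
  office  salary  salary_x10
8    DEN      49         490
2    CHI      65         650
sort by salary descending:
  office  salary  salary_x10
2    CHI      65         650
8    DEN      49         490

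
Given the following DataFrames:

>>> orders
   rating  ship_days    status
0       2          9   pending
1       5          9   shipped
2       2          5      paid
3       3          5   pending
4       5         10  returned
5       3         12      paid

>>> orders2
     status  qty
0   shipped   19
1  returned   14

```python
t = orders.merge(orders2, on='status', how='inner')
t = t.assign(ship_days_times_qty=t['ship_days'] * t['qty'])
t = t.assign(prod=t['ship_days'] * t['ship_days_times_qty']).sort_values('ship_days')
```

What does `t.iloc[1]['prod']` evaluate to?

1400

merge on 'status' (how='inner') → 2 rows:
   rating  ship_days    status  qty
0       5          9   shipped   19
1       5         10  returned   14
add column ship_days_times_qty = t['ship_days'] * t['qty']:
   rating  ship_days    status  qty  ship_days_times_qty
0       5          9   shipped   19                  171
1       5         10  returned   14                  140
add column prod = t['ship_days'] * t['ship_days_times_qty']:
   rating  ship_days    status  qty  ship_days_times_qty  prod
0       5          9   shipped   19                  171  1539
1       5         10  returned   14                  140  1400
sort by ship_days:
   rating  ship_days    status  qty  ship_days_times_qty  prod
0       5          9   shipped   19                  171  1539
1       5         10  returned   14                  140  1400
value at position 1, column 'prod' → 1400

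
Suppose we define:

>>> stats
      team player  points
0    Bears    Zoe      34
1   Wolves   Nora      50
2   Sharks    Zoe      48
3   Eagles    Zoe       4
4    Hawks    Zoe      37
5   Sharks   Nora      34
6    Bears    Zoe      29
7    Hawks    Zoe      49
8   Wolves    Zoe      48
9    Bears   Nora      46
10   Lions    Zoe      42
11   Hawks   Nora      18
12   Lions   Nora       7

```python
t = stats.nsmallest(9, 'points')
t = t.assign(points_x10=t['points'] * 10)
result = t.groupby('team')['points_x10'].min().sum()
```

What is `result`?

take 9 rows with smallest points:
      team player  points
3   Eagles    Zoe       4
12   Lions   Nora       7
11   Hawks   Nora      18
6    Bears    Zoe      29
0    Bears    Zoe      34
5   Sharks   Nora      34
4    Hawks    Zoe      37
10   Lions    Zoe      42
9    Bears   Nora      46
add column points_x10 = t['points'] * 10:
      team player  points  points_x10
3   Eagles    Zoe       4          40
12   Lions   Nora       7          70
11   Hawks   Nora      18         180
6    Bears    Zoe      29         290
0    Bears    Zoe      34         340
5   Sharks   Nora      34         340
4    Hawks    Zoe      37         370
10   Lions    Zoe      42         420
9    Bears   Nora      46         460
group by team, min of points_x10:
team
Bears     290
Eagles     40
Hawks     180
Lions      70
Sharks    340
Name: points_x10, dtype: int64
sum of the resulting series → 920

920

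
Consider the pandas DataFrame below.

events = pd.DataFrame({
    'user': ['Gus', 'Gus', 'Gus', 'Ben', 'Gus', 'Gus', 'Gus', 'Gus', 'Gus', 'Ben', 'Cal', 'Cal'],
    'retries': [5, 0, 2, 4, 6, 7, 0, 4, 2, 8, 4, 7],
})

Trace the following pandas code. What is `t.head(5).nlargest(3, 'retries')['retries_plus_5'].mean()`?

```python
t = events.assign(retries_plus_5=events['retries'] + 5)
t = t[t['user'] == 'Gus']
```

11.0

add column retries_plus_5 = events['retries'] + 5:
   user  retries  retries_plus_5
0   Gus        5              10
1   Gus        0               5
2   Gus        2               7
3   Ben        4               9
4   Gus        6              11
5   Gus        7              12
6   Gus        0               5
7   Gus        4               9
8   Gus        2               7
9   Ben        8              13
10  Cal        4               9
11  Cal        7              12
filter rows where user == 'Gus':
  user  retries  retries_plus_5
0  Gus        5              10
1  Gus        0               5
2  Gus        2               7
4  Gus        6              11
5  Gus        7              12
6  Gus        0               5
7  Gus        4               9
8  Gus        2               7
take first 5 rows:
  user  retries  retries_plus_5
0  Gus        5              10
1  Gus        0               5
2  Gus        2               7
4  Gus        6              11
5  Gus        7              12
take 3 rows with largest retries:
  user  retries  retries_plus_5
5  Gus        7              12
4  Gus        6              11
0  Gus        5              10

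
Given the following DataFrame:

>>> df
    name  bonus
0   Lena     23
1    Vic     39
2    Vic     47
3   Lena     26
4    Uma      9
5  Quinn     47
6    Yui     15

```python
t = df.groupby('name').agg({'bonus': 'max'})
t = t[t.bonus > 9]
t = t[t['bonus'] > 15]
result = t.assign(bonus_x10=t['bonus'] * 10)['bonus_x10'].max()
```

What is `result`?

470

group by name, max of bonus:
       bonus
name        
Lena      26
Quinn     47
Uma        9
Vic       47
Yui       15
filter rows where bonus > 9:
       bonus
name        
Lena      26
Quinn     47
Vic       47
Yui       15
filter rows where bonus > 15:
       bonus
name        
Lena      26
Quinn     47
Vic       47
add column bonus_x10 = t['bonus'] * 10:
       bonus  bonus_x10
name                   
Lena      26        260
Quinn     47        470
Vic       47        470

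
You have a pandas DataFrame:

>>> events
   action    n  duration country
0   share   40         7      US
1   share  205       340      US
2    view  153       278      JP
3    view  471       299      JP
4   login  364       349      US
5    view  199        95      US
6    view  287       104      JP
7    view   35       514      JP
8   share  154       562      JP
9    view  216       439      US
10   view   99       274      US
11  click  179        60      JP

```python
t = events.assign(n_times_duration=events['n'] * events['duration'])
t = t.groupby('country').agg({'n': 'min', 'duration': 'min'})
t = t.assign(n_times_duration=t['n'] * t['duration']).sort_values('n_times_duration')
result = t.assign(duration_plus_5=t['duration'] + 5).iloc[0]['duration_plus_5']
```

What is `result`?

add column n_times_duration = events['n'] * events['duration']:
   action    n  duration country  n_times_duration
0   share   40         7      US               280
1   share  205       340      US             69700
2    view  153       278      JP             42534
3    view  471       299      JP            140829
4   login  364       349      US            127036
5    view  199        95      US             18905
6    view  287       104      JP             29848
7    view   35       514      JP             17990
8   share  154       562      JP             86548
9    view  216       439      US             94824
10   view   99       274      US             27126
11  click  179        60      JP             10740
group by country: min(n), min(duration):
          n  duration
country              
JP       35        60
US       40         7
add column n_times_duration = t['n'] * t['duration']:
          n  duration  n_times_duration
country                                
JP       35        60              2100
US       40         7               280
sort by n_times_duration:
          n  duration  n_times_duration
country                                
US       40         7               280
JP       35        60              2100
add column duration_plus_5 = t['duration'] + 5:
          n  duration  n_times_duration  duration_plus_5
country                                                 
US       40         7               280               12
JP       35        60              2100               65
Reading off the value at position 0, column 'duration_plus_5', we get 12.

12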